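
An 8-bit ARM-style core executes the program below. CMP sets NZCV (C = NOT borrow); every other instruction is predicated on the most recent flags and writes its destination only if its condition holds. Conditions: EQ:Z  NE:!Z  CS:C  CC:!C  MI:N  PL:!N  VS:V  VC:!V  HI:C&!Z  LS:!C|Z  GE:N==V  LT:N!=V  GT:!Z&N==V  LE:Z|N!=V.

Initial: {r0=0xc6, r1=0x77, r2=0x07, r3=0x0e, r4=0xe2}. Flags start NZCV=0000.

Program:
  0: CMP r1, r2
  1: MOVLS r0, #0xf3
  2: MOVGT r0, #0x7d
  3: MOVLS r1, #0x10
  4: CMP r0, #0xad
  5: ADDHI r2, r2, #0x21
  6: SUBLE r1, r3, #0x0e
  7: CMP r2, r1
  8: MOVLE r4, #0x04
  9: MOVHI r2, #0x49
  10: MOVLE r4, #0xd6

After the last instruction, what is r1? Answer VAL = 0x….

VAL = 0x77

[0] flags=0010 → (cmp)
[1] flags=0010 LS?F → skip
[2] flags=0010 GT?T → r0=0x7d
[3] flags=0010 LS?F → skip
[4] flags=1001 → (cmp)
[5] flags=1001 HI?F → skip
[6] flags=1001 LE?F → skip
[7] flags=1000 → (cmp)
[8] flags=1000 LE?T → r4=0x04
[9] flags=1000 HI?F → skip
[10] flags=1000 LE?T → r4=0xd6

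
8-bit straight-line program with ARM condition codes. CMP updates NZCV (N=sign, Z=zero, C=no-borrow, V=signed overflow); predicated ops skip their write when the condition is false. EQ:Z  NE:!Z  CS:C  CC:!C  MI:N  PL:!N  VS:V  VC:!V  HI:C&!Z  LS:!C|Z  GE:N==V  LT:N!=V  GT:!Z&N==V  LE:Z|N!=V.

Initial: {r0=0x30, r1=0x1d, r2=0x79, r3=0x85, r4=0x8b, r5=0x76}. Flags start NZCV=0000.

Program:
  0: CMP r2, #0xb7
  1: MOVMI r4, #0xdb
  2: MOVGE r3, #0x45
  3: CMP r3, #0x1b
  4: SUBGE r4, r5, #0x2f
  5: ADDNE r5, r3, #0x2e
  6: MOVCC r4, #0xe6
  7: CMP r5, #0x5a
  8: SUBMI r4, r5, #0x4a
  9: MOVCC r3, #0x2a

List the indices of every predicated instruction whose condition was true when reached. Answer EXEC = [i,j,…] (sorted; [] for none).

EXEC = [1,2,4,5]

0: ✓ CMP  NZCV=1001
1: ✓ MOVMI  r4←0xdb
2: ✓ MOVGE  r3←0x45
3: ✓ CMP  NZCV=0010
4: ✓ SUBGE  r4←0x47
5: ✓ ADDNE  r5←0x73
6: · MOVCC
7: ✓ CMP  NZCV=0010
8: · SUBMI
9: · MOVCC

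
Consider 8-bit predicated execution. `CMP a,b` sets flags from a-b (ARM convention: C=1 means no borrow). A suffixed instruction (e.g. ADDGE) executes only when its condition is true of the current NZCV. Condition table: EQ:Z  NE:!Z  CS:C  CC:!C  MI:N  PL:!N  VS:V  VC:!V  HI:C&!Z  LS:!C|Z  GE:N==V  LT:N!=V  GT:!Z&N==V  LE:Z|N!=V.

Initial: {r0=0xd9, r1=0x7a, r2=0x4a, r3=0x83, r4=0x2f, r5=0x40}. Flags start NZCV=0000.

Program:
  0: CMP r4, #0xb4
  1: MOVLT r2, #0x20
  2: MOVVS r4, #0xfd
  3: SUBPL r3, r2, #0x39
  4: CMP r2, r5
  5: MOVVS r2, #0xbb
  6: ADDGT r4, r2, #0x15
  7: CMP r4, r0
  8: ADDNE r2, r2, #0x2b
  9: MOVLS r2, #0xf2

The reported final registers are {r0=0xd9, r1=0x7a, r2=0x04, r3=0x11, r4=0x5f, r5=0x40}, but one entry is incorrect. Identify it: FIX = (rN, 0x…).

0: ✓ CMP  NZCV=0000
1: · MOVLT
2: · MOVVS
3: ✓ SUBPL  r3←0x11
4: ✓ CMP  NZCV=0010
5: · MOVVS
6: ✓ ADDGT  r4←0x5f
7: ✓ CMP  NZCV=1001
8: ✓ ADDNE  r2←0x75
9: ✓ MOVLS  r2←0xf2

FIX = (r2, 0xf2)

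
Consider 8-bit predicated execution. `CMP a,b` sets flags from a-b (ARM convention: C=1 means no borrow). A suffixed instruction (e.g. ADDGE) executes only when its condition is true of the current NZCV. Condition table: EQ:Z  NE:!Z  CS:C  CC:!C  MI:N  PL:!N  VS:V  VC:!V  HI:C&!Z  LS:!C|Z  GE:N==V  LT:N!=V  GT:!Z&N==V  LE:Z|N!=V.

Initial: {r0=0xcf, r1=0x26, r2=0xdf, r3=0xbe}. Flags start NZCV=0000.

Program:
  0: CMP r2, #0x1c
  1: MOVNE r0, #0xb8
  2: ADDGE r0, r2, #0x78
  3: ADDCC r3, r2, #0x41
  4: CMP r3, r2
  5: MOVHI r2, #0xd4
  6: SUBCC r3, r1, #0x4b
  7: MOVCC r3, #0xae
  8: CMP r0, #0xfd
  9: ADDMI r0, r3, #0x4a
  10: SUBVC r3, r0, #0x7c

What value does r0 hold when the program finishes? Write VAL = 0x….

0: ✓ CMP  NZCV=1010
1: ✓ MOVNE  r0←0xb8
2: · ADDGE
3: · ADDCC
4: ✓ CMP  NZCV=1000
5: · MOVHI
6: ✓ SUBCC  r3←0xdb
7: ✓ MOVCC  r3←0xae
8: ✓ CMP  NZCV=1000
9: ✓ ADDMI  r0←0xf8
10: ✓ SUBVC  r3←0x7c

VAL = 0xf8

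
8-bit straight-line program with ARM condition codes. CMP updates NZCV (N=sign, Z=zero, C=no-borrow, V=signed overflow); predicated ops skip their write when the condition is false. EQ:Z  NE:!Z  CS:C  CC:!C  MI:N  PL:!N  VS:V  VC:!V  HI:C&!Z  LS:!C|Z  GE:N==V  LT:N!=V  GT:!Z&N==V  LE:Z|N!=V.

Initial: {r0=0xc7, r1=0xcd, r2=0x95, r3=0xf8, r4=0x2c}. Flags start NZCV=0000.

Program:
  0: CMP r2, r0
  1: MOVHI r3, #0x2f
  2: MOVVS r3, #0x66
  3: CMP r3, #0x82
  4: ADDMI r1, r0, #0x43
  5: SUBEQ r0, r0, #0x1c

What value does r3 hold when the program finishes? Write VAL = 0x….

VAL = 0xf8

0: ✓ CMP  NZCV=1000
1: · MOVHI
2: · MOVVS
3: ✓ CMP  NZCV=0010
4: · ADDMI
5: · SUBEQ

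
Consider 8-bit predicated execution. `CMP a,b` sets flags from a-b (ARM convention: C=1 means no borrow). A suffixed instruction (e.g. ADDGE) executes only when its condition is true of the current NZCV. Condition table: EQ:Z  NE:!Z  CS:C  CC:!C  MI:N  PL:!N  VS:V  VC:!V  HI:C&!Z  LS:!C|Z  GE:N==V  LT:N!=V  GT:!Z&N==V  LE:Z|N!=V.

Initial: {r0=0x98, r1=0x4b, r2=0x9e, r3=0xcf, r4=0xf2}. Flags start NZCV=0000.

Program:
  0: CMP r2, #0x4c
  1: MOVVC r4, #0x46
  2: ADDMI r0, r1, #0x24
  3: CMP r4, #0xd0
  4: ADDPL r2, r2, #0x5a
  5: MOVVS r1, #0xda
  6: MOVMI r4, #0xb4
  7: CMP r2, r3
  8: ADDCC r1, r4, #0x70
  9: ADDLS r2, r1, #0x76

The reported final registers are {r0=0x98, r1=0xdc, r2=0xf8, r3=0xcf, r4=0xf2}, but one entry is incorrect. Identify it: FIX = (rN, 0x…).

[0] flags=0011 → (cmp)
[1] flags=0011 VC?F → skip
[2] flags=0011 MI?F → skip
[3] flags=0010 → (cmp)
[4] flags=0010 PL?T → r2=0xf8
[5] flags=0010 VS?F → skip
[6] flags=0010 MI?F → skip
[7] flags=0010 → (cmp)
[8] flags=0010 CC?F → skip
[9] flags=0010 LS?F → skip

FIX = (r1, 0x4b)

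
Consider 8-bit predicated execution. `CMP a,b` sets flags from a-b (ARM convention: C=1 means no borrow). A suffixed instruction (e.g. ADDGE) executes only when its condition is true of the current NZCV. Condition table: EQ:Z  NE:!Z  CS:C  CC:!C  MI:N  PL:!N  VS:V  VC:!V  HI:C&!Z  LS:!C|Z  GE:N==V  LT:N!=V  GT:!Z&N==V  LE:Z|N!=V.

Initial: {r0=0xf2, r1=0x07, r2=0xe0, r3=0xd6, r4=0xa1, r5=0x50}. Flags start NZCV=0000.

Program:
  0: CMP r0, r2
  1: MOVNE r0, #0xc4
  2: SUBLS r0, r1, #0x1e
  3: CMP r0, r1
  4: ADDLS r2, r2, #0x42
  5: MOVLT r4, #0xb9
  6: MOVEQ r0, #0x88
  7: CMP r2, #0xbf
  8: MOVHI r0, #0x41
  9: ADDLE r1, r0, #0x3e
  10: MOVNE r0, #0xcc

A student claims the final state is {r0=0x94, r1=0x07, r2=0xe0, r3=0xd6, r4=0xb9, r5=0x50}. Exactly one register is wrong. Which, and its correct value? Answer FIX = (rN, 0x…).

0: ✓ CMP  NZCV=0010
1: ✓ MOVNE  r0←0xc4
2: · SUBLS
3: ✓ CMP  NZCV=1010
4: · ADDLS
5: ✓ MOVLT  r4←0xb9
6: · MOVEQ
7: ✓ CMP  NZCV=0010
8: ✓ MOVHI  r0←0x41
9: · ADDLE
10: ✓ MOVNE  r0←0xcc

FIX = (r0, 0xcc)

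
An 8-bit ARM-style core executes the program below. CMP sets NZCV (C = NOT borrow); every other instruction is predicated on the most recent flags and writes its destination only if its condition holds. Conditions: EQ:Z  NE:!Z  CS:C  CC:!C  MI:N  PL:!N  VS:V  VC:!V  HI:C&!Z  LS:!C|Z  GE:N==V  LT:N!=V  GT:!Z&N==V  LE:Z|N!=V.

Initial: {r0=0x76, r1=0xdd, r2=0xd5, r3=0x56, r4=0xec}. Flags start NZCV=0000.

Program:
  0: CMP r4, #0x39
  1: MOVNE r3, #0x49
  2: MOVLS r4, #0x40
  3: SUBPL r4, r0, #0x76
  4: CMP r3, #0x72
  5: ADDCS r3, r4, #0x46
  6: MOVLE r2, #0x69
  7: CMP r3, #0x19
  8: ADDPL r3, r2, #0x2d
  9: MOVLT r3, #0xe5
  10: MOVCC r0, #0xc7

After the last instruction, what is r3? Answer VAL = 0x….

VAL = 0x96

0: ✓ CMP  NZCV=1010
1: ✓ MOVNE  r3←0x49
2: · MOVLS
3: · SUBPL
4: ✓ CMP  NZCV=1000
5: · ADDCS
6: ✓ MOVLE  r2←0x69
7: ✓ CMP  NZCV=0010
8: ✓ ADDPL  r3←0x96
9: · MOVLT
10: · MOVCC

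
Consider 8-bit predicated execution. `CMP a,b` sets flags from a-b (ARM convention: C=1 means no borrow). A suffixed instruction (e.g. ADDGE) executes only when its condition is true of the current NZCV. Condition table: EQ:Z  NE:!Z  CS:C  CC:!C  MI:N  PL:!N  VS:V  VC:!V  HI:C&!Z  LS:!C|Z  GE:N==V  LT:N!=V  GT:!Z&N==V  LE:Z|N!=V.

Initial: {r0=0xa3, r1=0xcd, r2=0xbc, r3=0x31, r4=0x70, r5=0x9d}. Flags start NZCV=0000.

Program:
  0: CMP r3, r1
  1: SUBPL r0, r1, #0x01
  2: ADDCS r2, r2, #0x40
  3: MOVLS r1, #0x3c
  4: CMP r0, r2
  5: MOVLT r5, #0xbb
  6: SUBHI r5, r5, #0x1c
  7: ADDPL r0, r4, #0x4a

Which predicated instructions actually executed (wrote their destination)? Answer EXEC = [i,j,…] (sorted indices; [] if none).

EXEC = [1,3,6,7]

0: ✓ CMP  NZCV=0000
1: ✓ SUBPL  r0←0xcc
2: · ADDCS
3: ✓ MOVLS  r1←0x3c
4: ✓ CMP  NZCV=0010
5: · MOVLT
6: ✓ SUBHI  r5←0x81
7: ✓ ADDPL  r0←0xba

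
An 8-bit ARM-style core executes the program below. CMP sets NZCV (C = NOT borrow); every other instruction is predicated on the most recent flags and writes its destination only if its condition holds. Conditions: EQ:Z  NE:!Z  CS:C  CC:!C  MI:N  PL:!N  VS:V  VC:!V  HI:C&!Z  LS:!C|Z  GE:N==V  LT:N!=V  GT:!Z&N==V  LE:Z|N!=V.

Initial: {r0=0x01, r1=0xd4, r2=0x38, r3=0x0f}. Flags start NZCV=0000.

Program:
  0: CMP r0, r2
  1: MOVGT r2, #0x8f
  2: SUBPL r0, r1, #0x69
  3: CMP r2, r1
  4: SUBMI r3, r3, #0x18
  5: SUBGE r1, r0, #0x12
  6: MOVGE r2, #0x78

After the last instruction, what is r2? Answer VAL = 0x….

VAL = 0x78

[0] flags=1000 → (cmp)
[1] flags=1000 GT?F → skip
[2] flags=1000 PL?F → skip
[3] flags=0000 → (cmp)
[4] flags=0000 MI?F → skip
[5] flags=0000 GE?T → r1=0xef
[6] flags=0000 GE?T → r2=0x78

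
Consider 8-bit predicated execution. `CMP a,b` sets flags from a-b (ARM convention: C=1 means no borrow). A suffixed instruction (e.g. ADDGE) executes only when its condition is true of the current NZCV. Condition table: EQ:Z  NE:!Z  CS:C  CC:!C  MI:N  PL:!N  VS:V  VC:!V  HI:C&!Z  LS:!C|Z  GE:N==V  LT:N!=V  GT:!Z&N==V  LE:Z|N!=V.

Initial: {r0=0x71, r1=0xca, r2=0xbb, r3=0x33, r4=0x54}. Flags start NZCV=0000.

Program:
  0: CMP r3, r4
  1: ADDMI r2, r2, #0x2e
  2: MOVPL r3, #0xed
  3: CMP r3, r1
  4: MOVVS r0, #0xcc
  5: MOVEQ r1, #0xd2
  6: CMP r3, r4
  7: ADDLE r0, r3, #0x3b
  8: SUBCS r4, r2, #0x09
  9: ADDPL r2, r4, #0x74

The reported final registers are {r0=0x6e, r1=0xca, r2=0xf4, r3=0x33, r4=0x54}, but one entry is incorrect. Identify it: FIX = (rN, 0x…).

[0] flags=1000 → (cmp)
[1] flags=1000 MI?T → r2=0xe9
[2] flags=1000 PL?F → skip
[3] flags=0000 → (cmp)
[4] flags=0000 VS?F → skip
[5] flags=0000 EQ?F → skip
[6] flags=1000 → (cmp)
[7] flags=1000 LE?T → r0=0x6e
[8] flags=1000 CS?F → skip
[9] flags=1000 PL?F → skip

FIX = (r2, 0xe9)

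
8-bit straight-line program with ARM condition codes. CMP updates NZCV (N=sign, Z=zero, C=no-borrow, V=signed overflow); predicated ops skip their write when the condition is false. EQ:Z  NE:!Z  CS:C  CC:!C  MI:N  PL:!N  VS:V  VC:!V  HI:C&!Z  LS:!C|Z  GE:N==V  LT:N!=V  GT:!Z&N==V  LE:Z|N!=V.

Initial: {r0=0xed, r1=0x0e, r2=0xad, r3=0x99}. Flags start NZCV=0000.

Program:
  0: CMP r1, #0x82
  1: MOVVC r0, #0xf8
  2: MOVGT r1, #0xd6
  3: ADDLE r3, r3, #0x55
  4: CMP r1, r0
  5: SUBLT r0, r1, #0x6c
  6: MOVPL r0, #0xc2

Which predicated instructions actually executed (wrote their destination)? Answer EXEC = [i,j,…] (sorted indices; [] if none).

0: ✓ CMP  NZCV=1001
1: · MOVVC
2: ✓ MOVGT  r1←0xd6
3: · ADDLE
4: ✓ CMP  NZCV=1000
5: ✓ SUBLT  r0←0x6a
6: · MOVPL

EXEC = [2,5]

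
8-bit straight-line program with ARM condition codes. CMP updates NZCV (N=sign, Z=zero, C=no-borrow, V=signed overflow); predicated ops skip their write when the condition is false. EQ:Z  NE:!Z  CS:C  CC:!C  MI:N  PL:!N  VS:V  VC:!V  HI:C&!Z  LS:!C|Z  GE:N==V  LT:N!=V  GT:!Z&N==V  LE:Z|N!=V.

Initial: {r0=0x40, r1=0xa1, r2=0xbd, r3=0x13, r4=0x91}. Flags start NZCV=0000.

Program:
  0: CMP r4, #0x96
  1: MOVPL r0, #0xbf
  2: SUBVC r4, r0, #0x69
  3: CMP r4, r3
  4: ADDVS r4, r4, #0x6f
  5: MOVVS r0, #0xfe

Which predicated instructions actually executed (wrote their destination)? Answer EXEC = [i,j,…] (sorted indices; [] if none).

0: ✓ CMP  NZCV=1000
1: · MOVPL
2: ✓ SUBVC  r4←0xd7
3: ✓ CMP  NZCV=1010
4: · ADDVS
5: · MOVVS

EXEC = [2]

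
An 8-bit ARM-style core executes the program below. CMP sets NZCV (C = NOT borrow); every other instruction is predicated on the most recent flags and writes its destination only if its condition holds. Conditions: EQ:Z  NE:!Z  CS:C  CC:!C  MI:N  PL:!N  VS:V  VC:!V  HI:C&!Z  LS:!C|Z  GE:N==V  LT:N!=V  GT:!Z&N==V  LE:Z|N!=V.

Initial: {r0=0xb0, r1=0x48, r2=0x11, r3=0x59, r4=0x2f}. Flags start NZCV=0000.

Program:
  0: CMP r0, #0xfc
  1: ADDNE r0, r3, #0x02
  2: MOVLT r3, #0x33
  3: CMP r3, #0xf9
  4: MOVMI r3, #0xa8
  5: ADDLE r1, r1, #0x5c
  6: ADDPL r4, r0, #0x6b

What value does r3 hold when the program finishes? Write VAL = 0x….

[0] flags=1000 → (cmp)
[1] flags=1000 NE?T → r0=0x5b
[2] flags=1000 LT?T → r3=0x33
[3] flags=0000 → (cmp)
[4] flags=0000 MI?F → skip
[5] flags=0000 LE?F → skip
[6] flags=0000 PL?T → r4=0xc6

VAL = 0x33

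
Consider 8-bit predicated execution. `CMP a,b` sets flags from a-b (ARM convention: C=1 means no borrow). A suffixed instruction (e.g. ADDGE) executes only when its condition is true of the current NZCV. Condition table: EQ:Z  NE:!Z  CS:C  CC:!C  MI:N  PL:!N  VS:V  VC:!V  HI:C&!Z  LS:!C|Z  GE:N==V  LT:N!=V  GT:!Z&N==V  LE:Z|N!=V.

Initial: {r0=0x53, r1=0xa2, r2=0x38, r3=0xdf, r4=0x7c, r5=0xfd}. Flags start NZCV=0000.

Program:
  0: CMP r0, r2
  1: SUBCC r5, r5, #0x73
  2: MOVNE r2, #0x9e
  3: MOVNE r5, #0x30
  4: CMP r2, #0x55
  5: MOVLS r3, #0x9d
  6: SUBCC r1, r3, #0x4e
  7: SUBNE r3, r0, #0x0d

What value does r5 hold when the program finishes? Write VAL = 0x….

[0] flags=0010 → (cmp)
[1] flags=0010 CC?F → skip
[2] flags=0010 NE?T → r2=0x9e
[3] flags=0010 NE?T → r5=0x30
[4] flags=0011 → (cmp)
[5] flags=0011 LS?F → skip
[6] flags=0011 CC?F → skip
[7] flags=0011 NE?T → r3=0x46

VAL = 0x30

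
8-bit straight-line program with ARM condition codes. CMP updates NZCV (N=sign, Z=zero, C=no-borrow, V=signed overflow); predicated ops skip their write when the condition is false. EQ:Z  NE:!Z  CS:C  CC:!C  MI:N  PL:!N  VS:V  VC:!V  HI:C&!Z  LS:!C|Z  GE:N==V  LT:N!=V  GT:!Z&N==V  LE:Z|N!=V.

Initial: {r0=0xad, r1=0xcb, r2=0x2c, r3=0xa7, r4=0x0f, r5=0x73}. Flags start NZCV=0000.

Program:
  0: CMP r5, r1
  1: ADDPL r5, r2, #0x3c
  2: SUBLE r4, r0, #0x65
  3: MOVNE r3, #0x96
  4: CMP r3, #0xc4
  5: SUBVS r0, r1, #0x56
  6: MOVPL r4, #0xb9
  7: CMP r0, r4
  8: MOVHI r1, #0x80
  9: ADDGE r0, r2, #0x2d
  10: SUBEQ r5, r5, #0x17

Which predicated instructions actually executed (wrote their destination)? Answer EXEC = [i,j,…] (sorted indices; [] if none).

EXEC = [3,8]

[0] flags=1001 → (cmp)
[1] flags=1001 PL?F → skip
[2] flags=1001 LE?F → skip
[3] flags=1001 NE?T → r3=0x96
[4] flags=1000 → (cmp)
[5] flags=1000 VS?F → skip
[6] flags=1000 PL?F → skip
[7] flags=1010 → (cmp)
[8] flags=1010 HI?T → r1=0x80
[9] flags=1010 GE?F → skip
[10] flags=1010 EQ?F → skip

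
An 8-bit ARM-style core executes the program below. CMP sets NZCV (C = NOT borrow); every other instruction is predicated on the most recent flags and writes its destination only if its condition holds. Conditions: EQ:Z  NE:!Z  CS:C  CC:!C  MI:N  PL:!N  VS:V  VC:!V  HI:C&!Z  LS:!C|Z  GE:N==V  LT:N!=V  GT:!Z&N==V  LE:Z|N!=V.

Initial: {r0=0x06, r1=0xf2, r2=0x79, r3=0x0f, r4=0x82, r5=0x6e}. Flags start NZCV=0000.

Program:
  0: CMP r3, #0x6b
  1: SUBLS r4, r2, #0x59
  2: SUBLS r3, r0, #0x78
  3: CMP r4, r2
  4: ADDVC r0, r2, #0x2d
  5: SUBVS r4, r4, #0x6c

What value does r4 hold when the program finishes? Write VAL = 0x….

VAL = 0x20

[0] flags=1000 → (cmp)
[1] flags=1000 LS?T → r4=0x20
[2] flags=1000 LS?T → r3=0x8e
[3] flags=1000 → (cmp)
[4] flags=1000 VC?T → r0=0xa6
[5] flags=1000 VS?F → skip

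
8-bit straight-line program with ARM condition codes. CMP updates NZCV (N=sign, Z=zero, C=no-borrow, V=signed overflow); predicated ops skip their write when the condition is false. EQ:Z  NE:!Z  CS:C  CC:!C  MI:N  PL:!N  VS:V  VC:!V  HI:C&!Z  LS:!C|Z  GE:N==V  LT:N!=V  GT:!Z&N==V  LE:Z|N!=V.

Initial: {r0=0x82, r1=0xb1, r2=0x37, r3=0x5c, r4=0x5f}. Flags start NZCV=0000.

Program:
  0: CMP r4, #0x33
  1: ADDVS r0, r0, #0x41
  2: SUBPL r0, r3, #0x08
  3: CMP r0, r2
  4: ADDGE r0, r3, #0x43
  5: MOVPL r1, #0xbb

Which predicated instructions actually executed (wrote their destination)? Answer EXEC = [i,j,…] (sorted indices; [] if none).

0: ✓ CMP  NZCV=0010
1: · ADDVS
2: ✓ SUBPL  r0←0x54
3: ✓ CMP  NZCV=0010
4: ✓ ADDGE  r0←0x9f
5: ✓ MOVPL  r1←0xbb

EXEC = [2,4,5]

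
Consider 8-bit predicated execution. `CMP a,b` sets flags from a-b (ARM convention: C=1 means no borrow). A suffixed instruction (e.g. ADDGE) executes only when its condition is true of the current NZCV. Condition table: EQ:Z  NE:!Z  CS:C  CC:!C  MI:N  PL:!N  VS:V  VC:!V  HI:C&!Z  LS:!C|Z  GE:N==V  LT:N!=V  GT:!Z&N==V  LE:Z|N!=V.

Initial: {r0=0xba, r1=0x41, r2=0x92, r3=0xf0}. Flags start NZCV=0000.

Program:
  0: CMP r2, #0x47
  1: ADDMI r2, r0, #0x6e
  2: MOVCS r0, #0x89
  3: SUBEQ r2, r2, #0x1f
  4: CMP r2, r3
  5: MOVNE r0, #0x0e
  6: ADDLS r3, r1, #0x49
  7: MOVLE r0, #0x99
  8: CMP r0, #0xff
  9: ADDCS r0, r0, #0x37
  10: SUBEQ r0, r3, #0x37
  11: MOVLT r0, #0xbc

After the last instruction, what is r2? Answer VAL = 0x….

0: ✓ CMP  NZCV=0011
1: · ADDMI
2: ✓ MOVCS  r0←0x89
3: · SUBEQ
4: ✓ CMP  NZCV=1000
5: ✓ MOVNE  r0←0x0e
6: ✓ ADDLS  r3←0x8a
7: ✓ MOVLE  r0←0x99
8: ✓ CMP  NZCV=1000
9: · ADDCS
10: · SUBEQ
11: ✓ MOVLT  r0←0xbc

VAL = 0x92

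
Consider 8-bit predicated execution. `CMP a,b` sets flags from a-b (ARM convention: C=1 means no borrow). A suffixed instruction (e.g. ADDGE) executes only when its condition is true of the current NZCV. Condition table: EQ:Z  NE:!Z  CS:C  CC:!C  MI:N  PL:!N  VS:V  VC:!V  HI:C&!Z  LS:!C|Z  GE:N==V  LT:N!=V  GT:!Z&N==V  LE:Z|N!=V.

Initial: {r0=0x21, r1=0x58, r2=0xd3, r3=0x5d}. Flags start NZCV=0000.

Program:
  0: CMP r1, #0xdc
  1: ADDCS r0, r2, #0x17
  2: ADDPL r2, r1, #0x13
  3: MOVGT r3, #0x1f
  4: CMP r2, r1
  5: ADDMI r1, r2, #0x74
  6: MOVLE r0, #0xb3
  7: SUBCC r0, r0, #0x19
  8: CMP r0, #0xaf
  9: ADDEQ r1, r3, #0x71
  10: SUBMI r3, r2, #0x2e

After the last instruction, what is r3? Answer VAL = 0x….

[0] flags=0000 → (cmp)
[1] flags=0000 CS?F → skip
[2] flags=0000 PL?T → r2=0x6b
[3] flags=0000 GT?T → r3=0x1f
[4] flags=0010 → (cmp)
[5] flags=0010 MI?F → skip
[6] flags=0010 LE?F → skip
[7] flags=0010 CC?F → skip
[8] flags=0000 → (cmp)
[9] flags=0000 EQ?F → skip
[10] flags=0000 MI?F → skip

VAL = 0x1f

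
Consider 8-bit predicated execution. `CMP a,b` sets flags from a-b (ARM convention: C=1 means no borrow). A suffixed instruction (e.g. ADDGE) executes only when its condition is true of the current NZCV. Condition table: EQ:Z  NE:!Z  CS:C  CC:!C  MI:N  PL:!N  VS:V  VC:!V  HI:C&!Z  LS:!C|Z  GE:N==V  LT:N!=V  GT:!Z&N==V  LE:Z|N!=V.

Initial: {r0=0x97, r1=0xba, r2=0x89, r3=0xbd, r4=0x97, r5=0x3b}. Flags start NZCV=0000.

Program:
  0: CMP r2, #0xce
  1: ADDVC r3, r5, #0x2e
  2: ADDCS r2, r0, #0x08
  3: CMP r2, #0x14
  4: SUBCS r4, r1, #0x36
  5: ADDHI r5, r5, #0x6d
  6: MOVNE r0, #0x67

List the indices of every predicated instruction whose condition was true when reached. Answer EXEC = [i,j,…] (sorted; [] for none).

EXEC = [1,4,5,6]

0: ✓ CMP  NZCV=1000
1: ✓ ADDVC  r3←0x69
2: · ADDCS
3: ✓ CMP  NZCV=0011
4: ✓ SUBCS  r4←0x84
5: ✓ ADDHI  r5←0xa8
6: ✓ MOVNE  r0←0x67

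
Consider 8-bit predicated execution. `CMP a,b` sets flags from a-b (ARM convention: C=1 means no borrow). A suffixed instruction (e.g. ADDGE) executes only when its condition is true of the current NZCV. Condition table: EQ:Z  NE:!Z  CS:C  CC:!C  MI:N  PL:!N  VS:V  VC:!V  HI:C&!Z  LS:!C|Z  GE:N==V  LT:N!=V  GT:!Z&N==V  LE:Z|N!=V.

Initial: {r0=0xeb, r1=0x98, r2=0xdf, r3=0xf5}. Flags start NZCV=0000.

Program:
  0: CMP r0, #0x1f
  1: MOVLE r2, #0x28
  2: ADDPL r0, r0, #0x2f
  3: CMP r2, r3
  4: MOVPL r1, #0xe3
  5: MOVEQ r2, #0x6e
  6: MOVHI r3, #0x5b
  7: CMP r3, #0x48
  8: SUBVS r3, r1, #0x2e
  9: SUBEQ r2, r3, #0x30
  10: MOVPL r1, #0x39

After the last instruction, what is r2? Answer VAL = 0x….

VAL = 0x28

0: ✓ CMP  NZCV=1010
1: ✓ MOVLE  r2←0x28
2: · ADDPL
3: ✓ CMP  NZCV=0000
4: ✓ MOVPL  r1←0xe3
5: · MOVEQ
6: · MOVHI
7: ✓ CMP  NZCV=1010
8: · SUBVS
9: · SUBEQ
10: · MOVPL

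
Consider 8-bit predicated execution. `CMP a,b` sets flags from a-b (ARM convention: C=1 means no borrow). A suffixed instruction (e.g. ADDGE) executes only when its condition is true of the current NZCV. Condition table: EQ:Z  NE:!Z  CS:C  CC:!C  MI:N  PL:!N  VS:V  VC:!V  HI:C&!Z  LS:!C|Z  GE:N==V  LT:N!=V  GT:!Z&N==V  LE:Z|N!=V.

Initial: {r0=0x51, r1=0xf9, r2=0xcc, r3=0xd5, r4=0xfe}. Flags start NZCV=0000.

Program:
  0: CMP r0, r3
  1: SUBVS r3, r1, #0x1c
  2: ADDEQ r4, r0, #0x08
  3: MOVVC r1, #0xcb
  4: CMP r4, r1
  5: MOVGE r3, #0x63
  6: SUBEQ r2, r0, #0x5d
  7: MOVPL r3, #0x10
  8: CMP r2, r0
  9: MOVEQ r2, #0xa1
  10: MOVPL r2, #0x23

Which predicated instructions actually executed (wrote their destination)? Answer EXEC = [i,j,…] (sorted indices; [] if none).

0: ✓ CMP  NZCV=0000
1: · SUBVS
2: · ADDEQ
3: ✓ MOVVC  r1←0xcb
4: ✓ CMP  NZCV=0010
5: ✓ MOVGE  r3←0x63
6: · SUBEQ
7: ✓ MOVPL  r3←0x10
8: ✓ CMP  NZCV=0011
9: · MOVEQ
10: ✓ MOVPL  r2←0x23

EXEC = [3,5,7,10]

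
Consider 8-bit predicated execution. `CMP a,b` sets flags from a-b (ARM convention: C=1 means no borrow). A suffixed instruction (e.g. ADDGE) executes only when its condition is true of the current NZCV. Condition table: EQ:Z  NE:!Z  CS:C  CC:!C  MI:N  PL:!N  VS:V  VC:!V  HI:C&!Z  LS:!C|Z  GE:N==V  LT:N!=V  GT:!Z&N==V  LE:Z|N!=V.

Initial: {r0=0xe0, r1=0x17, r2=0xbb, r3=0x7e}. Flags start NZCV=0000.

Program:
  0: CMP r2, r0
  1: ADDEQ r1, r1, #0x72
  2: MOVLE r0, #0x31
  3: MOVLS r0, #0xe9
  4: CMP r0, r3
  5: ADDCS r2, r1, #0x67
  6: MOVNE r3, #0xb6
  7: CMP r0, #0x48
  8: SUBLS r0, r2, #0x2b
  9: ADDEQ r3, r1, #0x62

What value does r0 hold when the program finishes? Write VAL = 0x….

[0] flags=1000 → (cmp)
[1] flags=1000 EQ?F → skip
[2] flags=1000 LE?T → r0=0x31
[3] flags=1000 LS?T → r0=0xe9
[4] flags=0011 → (cmp)
[5] flags=0011 CS?T → r2=0x7e
[6] flags=0011 NE?T → r3=0xb6
[7] flags=1010 → (cmp)
[8] flags=1010 LS?F → skip
[9] flags=1010 EQ?F → skip

VAL = 0xe9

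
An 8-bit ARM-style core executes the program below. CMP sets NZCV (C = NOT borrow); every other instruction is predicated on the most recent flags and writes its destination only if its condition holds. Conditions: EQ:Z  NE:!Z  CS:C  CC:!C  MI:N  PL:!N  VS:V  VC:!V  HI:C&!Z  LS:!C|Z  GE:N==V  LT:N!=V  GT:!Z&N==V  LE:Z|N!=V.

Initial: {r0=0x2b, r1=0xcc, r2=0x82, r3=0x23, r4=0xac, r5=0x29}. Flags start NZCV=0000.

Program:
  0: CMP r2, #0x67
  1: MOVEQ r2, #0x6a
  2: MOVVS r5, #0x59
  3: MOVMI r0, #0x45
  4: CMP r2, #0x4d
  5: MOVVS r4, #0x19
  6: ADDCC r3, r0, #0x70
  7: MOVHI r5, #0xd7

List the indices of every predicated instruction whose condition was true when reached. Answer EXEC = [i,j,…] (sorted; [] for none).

EXEC = [2,5,7]

0: ✓ CMP  NZCV=0011
1: · MOVEQ
2: ✓ MOVVS  r5←0x59
3: · MOVMI
4: ✓ CMP  NZCV=0011
5: ✓ MOVVS  r4←0x19
6: · ADDCC
7: ✓ MOVHI  r5←0xd7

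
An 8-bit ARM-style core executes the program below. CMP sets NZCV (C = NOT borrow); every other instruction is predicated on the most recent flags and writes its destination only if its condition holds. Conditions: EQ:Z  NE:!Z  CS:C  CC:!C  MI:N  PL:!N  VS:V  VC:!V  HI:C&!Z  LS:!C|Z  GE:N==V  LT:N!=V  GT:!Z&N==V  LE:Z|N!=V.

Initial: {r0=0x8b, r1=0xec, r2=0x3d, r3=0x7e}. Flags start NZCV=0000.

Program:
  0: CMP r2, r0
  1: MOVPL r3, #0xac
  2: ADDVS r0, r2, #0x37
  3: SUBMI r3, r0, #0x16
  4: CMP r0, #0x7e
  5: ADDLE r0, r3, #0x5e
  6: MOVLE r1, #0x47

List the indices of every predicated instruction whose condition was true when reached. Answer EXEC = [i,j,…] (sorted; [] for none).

EXEC = [2,3,5,6]

0: ✓ CMP  NZCV=1001
1: · MOVPL
2: ✓ ADDVS  r0←0x74
3: ✓ SUBMI  r3←0x5e
4: ✓ CMP  NZCV=1000
5: ✓ ADDLE  r0←0xbc
6: ✓ MOVLE  r1←0x47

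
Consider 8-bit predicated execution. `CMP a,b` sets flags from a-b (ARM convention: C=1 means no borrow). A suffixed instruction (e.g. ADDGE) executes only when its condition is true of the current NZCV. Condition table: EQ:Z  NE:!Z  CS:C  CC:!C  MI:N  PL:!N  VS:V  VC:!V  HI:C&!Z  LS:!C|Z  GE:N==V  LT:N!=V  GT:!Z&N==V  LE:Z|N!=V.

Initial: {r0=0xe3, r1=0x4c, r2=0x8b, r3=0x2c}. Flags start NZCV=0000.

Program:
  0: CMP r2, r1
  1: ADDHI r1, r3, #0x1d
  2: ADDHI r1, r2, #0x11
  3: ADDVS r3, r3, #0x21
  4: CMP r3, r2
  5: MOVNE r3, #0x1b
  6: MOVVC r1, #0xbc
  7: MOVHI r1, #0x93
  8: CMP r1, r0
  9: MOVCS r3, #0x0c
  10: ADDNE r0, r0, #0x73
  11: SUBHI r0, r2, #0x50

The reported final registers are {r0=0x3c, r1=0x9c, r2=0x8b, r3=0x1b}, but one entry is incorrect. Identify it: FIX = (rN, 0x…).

[0] flags=0011 → (cmp)
[1] flags=0011 HI?T → r1=0x49
[2] flags=0011 HI?T → r1=0x9c
[3] flags=0011 VS?T → r3=0x4d
[4] flags=1001 → (cmp)
[5] flags=1001 NE?T → r3=0x1b
[6] flags=1001 VC?F → skip
[7] flags=1001 HI?F → skip
[8] flags=1000 → (cmp)
[9] flags=1000 CS?F → skip
[10] flags=1000 NE?T → r0=0x56
[11] flags=1000 HI?F → skip

FIX = (r0, 0x56)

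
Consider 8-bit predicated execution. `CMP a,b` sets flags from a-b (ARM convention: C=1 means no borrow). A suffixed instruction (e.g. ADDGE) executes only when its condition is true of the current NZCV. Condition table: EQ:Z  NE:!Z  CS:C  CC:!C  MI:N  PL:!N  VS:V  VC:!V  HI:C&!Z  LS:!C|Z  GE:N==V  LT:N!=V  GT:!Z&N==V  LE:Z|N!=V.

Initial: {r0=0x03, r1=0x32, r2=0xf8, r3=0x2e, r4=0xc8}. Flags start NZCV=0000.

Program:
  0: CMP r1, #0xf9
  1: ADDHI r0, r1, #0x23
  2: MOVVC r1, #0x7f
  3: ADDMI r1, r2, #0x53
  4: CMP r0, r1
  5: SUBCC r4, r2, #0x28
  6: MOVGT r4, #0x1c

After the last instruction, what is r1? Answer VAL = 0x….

VAL = 0x7f

[0] flags=0000 → (cmp)
[1] flags=0000 HI?F → skip
[2] flags=0000 VC?T → r1=0x7f
[3] flags=0000 MI?F → skip
[4] flags=1000 → (cmp)
[5] flags=1000 CC?T → r4=0xd0
[6] flags=1000 GT?F → skip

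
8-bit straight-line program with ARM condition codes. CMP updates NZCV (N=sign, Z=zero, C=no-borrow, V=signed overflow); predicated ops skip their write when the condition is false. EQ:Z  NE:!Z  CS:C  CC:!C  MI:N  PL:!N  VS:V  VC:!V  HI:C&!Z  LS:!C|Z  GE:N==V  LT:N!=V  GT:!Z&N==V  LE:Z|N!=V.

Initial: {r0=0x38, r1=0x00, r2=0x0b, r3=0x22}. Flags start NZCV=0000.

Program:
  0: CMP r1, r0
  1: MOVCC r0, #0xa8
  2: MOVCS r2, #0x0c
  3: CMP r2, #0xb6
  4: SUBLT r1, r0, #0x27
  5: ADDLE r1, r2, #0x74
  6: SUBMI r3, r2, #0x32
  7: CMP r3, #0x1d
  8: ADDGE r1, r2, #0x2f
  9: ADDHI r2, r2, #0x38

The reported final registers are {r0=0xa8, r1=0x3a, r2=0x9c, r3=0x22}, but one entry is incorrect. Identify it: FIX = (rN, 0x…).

FIX = (r2, 0x43)

0: ✓ CMP  NZCV=1000
1: ✓ MOVCC  r0←0xa8
2: · MOVCS
3: ✓ CMP  NZCV=0000
4: · SUBLT
5: · ADDLE
6: · SUBMI
7: ✓ CMP  NZCV=0010
8: ✓ ADDGE  r1←0x3a
9: ✓ ADDHI  r2←0x43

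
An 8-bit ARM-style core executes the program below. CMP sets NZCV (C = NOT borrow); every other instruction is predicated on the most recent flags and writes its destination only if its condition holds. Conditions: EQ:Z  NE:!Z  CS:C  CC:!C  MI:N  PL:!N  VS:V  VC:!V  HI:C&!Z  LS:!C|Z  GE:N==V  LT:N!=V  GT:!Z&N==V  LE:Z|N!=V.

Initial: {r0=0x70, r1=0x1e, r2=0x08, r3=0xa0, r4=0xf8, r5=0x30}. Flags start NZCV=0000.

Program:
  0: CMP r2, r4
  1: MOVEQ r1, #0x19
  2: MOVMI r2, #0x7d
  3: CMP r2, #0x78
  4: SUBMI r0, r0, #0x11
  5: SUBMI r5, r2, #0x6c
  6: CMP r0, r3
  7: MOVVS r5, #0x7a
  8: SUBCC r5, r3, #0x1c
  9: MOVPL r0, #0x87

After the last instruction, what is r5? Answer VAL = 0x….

VAL = 0x84

[0] flags=0000 → (cmp)
[1] flags=0000 EQ?F → skip
[2] flags=0000 MI?F → skip
[3] flags=1000 → (cmp)
[4] flags=1000 MI?T → r0=0x5f
[5] flags=1000 MI?T → r5=0x9c
[6] flags=1001 → (cmp)
[7] flags=1001 VS?T → r5=0x7a
[8] flags=1001 CC?T → r5=0x84
[9] flags=1001 PL?F → skip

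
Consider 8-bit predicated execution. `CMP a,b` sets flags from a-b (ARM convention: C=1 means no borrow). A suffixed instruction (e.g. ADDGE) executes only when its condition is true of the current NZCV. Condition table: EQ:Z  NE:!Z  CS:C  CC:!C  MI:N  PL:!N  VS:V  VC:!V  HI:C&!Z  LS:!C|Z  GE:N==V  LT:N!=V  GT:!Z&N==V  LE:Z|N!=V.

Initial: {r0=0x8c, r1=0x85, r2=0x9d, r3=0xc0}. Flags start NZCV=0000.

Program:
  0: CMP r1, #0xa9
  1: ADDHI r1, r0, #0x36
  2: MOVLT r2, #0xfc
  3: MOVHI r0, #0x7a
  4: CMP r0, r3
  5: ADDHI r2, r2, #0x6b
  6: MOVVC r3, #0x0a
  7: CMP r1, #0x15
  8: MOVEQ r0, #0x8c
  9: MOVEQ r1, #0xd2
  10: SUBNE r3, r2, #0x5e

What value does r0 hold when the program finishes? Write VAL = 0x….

VAL = 0x8c

[0] flags=1000 → (cmp)
[1] flags=1000 HI?F → skip
[2] flags=1000 LT?T → r2=0xfc
[3] flags=1000 HI?F → skip
[4] flags=1000 → (cmp)
[5] flags=1000 HI?F → skip
[6] flags=1000 VC?T → r3=0x0a
[7] flags=0011 → (cmp)
[8] flags=0011 EQ?F → skip
[9] flags=0011 EQ?F → skip
[10] flags=0011 NE?T → r3=0x9e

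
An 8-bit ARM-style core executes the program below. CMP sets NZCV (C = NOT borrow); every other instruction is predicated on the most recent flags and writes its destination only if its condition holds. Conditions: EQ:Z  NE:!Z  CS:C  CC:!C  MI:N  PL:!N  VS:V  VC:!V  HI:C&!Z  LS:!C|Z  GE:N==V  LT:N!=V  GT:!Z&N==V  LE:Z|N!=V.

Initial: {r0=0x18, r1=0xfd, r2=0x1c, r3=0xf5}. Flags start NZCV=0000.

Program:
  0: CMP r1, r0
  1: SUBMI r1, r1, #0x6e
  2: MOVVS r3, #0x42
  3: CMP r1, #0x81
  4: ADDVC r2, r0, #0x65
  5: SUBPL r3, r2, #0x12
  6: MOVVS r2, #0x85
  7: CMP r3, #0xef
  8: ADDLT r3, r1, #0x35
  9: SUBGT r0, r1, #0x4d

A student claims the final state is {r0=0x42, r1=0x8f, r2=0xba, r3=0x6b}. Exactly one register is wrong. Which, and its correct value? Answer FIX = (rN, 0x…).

[0] flags=1010 → (cmp)
[1] flags=1010 MI?T → r1=0x8f
[2] flags=1010 VS?F → skip
[3] flags=0010 → (cmp)
[4] flags=0010 VC?T → r2=0x7d
[5] flags=0010 PL?T → r3=0x6b
[6] flags=0010 VS?F → skip
[7] flags=0000 → (cmp)
[8] flags=0000 LT?F → skip
[9] flags=0000 GT?T → r0=0x42

FIX = (r2, 0x7d)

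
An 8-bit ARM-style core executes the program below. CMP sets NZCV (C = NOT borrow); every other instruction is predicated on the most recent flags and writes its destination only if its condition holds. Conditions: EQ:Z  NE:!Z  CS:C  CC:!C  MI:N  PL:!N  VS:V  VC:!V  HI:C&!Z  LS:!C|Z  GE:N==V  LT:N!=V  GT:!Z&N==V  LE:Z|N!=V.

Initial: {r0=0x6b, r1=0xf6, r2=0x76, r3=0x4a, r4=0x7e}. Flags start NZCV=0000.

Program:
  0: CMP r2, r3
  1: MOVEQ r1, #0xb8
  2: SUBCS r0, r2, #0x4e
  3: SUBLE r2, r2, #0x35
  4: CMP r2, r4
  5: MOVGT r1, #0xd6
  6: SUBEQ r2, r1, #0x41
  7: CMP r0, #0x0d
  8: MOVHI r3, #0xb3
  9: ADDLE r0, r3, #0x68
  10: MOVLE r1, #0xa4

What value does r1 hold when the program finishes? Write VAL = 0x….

[0] flags=0010 → (cmp)
[1] flags=0010 EQ?F → skip
[2] flags=0010 CS?T → r0=0x28
[3] flags=0010 LE?F → skip
[4] flags=1000 → (cmp)
[5] flags=1000 GT?F → skip
[6] flags=1000 EQ?F → skip
[7] flags=0010 → (cmp)
[8] flags=0010 HI?T → r3=0xb3
[9] flags=0010 LE?F → skip
[10] flags=0010 LE?F → skip

VAL = 0xf6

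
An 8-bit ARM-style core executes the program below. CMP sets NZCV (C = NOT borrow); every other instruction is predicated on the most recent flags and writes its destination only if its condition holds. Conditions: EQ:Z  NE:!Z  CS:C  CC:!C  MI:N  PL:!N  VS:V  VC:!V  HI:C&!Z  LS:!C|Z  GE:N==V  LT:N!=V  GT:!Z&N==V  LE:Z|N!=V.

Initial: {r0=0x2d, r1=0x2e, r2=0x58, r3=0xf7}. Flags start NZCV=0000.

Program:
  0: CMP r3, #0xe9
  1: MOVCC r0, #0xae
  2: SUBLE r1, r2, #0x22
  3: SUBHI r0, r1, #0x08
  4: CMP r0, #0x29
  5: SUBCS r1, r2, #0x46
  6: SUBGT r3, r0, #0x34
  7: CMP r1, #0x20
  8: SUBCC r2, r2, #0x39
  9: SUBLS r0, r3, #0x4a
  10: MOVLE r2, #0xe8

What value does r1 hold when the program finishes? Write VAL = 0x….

[0] flags=0010 → (cmp)
[1] flags=0010 CC?F → skip
[2] flags=0010 LE?F → skip
[3] flags=0010 HI?T → r0=0x26
[4] flags=1000 → (cmp)
[5] flags=1000 CS?F → skip
[6] flags=1000 GT?F → skip
[7] flags=0010 → (cmp)
[8] flags=0010 CC?F → skip
[9] flags=0010 LS?F → skip
[10] flags=0010 LE?F → skip

VAL = 0x2e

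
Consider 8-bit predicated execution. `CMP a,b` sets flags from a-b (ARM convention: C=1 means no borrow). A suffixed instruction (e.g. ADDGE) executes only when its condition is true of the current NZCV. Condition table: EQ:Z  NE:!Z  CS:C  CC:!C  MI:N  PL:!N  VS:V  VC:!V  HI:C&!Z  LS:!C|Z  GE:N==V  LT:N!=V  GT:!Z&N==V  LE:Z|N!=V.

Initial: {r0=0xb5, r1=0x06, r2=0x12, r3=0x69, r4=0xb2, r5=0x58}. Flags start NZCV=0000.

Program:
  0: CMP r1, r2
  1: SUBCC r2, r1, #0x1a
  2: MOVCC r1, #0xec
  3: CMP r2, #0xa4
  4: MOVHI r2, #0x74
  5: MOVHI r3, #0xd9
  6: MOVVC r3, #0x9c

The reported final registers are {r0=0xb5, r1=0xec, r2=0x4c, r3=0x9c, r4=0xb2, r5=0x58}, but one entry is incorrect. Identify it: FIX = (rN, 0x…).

FIX = (r2, 0x74)

0: ✓ CMP  NZCV=1000
1: ✓ SUBCC  r2←0xec
2: ✓ MOVCC  r1←0xec
3: ✓ CMP  NZCV=0010
4: ✓ MOVHI  r2←0x74
5: ✓ MOVHI  r3←0xd9
6: ✓ MOVVC  r3←0x9c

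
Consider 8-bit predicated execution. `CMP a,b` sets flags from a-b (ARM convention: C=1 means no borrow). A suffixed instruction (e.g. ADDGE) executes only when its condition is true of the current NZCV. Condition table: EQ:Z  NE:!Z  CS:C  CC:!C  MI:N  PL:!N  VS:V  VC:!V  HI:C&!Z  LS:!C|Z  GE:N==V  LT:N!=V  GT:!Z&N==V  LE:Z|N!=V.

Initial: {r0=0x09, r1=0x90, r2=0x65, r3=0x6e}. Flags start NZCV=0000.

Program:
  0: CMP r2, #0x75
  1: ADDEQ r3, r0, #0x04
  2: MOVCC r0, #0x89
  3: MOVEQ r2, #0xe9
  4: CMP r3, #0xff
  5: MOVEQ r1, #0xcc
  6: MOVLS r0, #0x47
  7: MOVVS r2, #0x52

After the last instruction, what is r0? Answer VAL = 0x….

VAL = 0x47

[0] flags=1000 → (cmp)
[1] flags=1000 EQ?F → skip
[2] flags=1000 CC?T → r0=0x89
[3] flags=1000 EQ?F → skip
[4] flags=0000 → (cmp)
[5] flags=0000 EQ?F → skip
[6] flags=0000 LS?T → r0=0x47
[7] flags=0000 VS?F → skip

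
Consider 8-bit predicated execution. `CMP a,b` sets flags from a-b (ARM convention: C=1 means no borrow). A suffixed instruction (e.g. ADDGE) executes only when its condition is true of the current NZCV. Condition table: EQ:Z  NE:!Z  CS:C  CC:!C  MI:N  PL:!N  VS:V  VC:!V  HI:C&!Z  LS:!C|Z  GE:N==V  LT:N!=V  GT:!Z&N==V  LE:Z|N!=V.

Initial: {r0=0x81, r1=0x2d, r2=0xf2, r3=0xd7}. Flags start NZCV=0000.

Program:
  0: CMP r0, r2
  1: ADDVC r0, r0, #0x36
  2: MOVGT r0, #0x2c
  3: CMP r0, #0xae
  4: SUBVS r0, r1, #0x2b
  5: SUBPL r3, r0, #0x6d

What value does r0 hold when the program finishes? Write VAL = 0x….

0: ✓ CMP  NZCV=1000
1: ✓ ADDVC  r0←0xb7
2: · MOVGT
3: ✓ CMP  NZCV=0010
4: · SUBVS
5: ✓ SUBPL  r3←0x4a

VAL = 0xb7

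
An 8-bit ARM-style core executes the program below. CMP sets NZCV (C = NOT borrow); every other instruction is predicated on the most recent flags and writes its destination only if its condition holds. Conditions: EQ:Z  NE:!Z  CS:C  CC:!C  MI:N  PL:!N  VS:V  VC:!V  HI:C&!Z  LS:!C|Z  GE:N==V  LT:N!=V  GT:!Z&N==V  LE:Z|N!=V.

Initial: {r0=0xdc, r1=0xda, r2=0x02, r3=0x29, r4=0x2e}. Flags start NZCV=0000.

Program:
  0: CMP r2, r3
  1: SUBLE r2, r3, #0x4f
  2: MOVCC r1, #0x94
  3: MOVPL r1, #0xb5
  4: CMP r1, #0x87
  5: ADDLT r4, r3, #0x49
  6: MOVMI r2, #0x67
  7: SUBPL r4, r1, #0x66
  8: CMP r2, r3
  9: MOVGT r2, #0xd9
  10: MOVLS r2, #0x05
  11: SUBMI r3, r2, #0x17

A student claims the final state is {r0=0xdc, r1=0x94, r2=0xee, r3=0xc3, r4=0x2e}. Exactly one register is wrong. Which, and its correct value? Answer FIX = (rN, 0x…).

0: ✓ CMP  NZCV=1000
1: ✓ SUBLE  r2←0xda
2: ✓ MOVCC  r1←0x94
3: · MOVPL
4: ✓ CMP  NZCV=0010
5: · ADDLT
6: · MOVMI
7: ✓ SUBPL  r4←0x2e
8: ✓ CMP  NZCV=1010
9: · MOVGT
10: · MOVLS
11: ✓ SUBMI  r3←0xc3

FIX = (r2, 0xda)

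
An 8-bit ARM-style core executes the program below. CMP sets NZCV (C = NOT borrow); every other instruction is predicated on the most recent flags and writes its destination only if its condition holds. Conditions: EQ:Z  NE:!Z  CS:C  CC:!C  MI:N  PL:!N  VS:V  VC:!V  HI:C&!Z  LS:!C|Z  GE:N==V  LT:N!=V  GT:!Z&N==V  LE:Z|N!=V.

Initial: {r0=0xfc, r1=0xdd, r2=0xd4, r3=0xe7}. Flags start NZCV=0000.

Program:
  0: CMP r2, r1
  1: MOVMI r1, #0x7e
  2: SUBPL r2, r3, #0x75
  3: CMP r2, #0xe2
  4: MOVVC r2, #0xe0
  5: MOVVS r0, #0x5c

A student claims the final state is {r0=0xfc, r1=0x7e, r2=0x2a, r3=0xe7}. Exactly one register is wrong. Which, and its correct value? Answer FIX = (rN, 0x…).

FIX = (r2, 0xe0)

0: ✓ CMP  NZCV=1000
1: ✓ MOVMI  r1←0x7e
2: · SUBPL
3: ✓ CMP  NZCV=1000
4: ✓ MOVVC  r2←0xe0
5: · MOVVS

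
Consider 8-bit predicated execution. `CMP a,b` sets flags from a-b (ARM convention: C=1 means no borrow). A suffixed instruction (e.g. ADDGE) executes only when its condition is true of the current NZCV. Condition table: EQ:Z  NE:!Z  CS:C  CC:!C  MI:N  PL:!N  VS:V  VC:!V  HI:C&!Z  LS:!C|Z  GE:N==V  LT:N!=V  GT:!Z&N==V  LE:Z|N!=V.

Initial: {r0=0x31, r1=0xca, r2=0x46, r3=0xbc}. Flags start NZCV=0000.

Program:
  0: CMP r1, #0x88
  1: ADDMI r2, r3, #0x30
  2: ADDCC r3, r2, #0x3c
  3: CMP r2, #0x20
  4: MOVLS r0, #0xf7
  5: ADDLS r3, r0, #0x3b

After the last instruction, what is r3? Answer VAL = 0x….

[0] flags=0010 → (cmp)
[1] flags=0010 MI?F → skip
[2] flags=0010 CC?F → skip
[3] flags=0010 → (cmp)
[4] flags=0010 LS?F → skip
[5] flags=0010 LS?F → skip

VAL = 0xbc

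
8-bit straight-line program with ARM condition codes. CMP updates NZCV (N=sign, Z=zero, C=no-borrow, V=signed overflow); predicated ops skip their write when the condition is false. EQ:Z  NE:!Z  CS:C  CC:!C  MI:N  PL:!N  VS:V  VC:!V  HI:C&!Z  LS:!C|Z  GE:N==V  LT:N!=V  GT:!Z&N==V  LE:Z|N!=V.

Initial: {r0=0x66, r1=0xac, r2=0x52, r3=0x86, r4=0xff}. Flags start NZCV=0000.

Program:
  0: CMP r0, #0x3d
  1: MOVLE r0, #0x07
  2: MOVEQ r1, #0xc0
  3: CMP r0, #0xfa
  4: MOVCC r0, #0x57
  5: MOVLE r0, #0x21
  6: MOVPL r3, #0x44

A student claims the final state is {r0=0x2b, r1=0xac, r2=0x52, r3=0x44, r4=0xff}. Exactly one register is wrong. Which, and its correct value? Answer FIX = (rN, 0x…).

FIX = (r0, 0x57)

0: ✓ CMP  NZCV=0010
1: · MOVLE
2: · MOVEQ
3: ✓ CMP  NZCV=0000
4: ✓ MOVCC  r0←0x57
5: · MOVLE
6: ✓ MOVPL  r3←0x44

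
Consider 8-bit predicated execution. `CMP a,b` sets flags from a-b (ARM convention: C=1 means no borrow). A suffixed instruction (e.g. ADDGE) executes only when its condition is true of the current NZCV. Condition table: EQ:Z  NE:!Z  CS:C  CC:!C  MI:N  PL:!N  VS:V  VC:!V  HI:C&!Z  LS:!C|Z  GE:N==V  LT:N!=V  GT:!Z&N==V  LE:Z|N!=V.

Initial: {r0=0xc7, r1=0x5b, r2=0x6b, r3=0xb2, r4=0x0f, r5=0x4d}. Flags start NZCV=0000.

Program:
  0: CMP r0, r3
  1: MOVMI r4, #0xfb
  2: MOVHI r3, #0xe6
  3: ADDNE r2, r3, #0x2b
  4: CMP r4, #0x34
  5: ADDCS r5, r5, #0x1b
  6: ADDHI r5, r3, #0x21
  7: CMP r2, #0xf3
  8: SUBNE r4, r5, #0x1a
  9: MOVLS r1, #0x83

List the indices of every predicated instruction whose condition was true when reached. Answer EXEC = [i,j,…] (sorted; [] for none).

EXEC = [2,3,8,9]

[0] flags=0010 → (cmp)
[1] flags=0010 MI?F → skip
[2] flags=0010 HI?T → r3=0xe6
[3] flags=0010 NE?T → r2=0x11
[4] flags=1000 → (cmp)
[5] flags=1000 CS?F → skip
[6] flags=1000 HI?F → skip
[7] flags=0000 → (cmp)
[8] flags=0000 NE?T → r4=0x33
[9] flags=0000 LS?T → r1=0x83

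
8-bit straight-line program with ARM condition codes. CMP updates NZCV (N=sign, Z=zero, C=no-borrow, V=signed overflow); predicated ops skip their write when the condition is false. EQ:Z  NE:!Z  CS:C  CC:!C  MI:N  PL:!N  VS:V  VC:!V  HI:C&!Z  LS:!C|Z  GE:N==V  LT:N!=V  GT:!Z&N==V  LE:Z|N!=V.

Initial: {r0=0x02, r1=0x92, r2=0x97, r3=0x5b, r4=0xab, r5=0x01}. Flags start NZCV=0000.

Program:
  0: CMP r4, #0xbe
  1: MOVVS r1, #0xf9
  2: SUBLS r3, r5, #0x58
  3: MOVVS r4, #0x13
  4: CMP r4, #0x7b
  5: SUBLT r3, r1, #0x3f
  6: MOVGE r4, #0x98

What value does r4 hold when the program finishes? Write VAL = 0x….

VAL = 0xab

[0] flags=1000 → (cmp)
[1] flags=1000 VS?F → skip
[2] flags=1000 LS?T → r3=0xa9
[3] flags=1000 VS?F → skip
[4] flags=0011 → (cmp)
[5] flags=0011 LT?T → r3=0x53
[6] flags=0011 GE?F → skip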